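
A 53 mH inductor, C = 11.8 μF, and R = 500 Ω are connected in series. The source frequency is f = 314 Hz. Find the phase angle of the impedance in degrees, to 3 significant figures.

7.02°

ω = 2πf = 1973 rad/s
X_L = ωL = 105 Ω
X_C = 1/(ωC) = 43.0 Ω
Net reactance X = X_L − X_C = 61.6 Ω
Z = 500 + j61.6 Ω
|Z| = √(500² + 61.6²) = 504 Ω
∠Z = arctan(61.6/500) = 7.02°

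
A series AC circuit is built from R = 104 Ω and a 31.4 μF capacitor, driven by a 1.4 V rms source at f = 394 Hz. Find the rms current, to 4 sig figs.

13.36 mA

ω = 2πf = 2476 rad/s
X_C = 1/(ωC) = 12.86 Ω
Z = 104.0 − j12.86 Ω
|Z| = √(104.0² + 12.86²) = 104.8 Ω
I = V/|Z| = 1.4/104.8 = 13.36 mA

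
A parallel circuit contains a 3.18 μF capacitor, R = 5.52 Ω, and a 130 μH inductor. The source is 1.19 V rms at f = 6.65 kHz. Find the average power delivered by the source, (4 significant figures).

ω = 2πf = 41780 rad/s
X_L = ωL = 5.432 Ω
X_C = 1/(ωC) = 7.526 Ω
Parallel: admittances add. Y = 1/R + 1/(jωL) + jωC
Y = (0.1812 − j0.05123) S
|Y| = 0.1883 S → |Z| = 1/|Y| = 5.312 Ω, ∠Z = −∠Y = 15.79°
I = V/|Z| = 224.0 mA
P = VI cos φ = 1.19 × 0.2240 × cos(15.79°) = 256.5 mW

256.5 mW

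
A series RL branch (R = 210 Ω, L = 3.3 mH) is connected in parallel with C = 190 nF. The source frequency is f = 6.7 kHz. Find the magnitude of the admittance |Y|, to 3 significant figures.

6.69 mS

ω = 2πf = 42100 rad/s
X_L = ωL = 139 Ω
X_C = 1/(ωC) = 125 Ω
Branch 1 (R+jX_L): Z₁ = 210 + j139 Ω, |Z₁| = 252 Ω
Branch 2 (−jX_C): Z₂ = −j125 Ω
Parallel: Z = Z₁Z₂/(Z₁+Z₂), |Z| = 150 Ω, ∠Z = -60.3°
|Y| = 1/|Z| = 6.69 mS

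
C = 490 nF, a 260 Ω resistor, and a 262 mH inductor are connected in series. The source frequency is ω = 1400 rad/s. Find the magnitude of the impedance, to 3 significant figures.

X_L = ωL = 367 Ω
X_C = 1/(ωC) = 1460 Ω
Net reactance X = X_L − X_C = -1090 Ω
Z = 260 − j1090 Ω
|Z| = √(260² + 1090²) = 1120 Ω

1120 Ω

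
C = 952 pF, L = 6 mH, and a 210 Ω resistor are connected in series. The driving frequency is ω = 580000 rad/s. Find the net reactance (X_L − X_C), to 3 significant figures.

X_L = ωL = 3480 Ω
X_C = 1/(ωC) = 1810 Ω
X = 3480 − 1810 = 1670 Ω

1670 Ω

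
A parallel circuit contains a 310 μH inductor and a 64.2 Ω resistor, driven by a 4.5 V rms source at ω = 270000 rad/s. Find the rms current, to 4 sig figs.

X_L = ωL = 83.70 Ω
Parallel: admittances add. Y = 1/R + 1/(jωL)
Y = (0.01558 − j0.01195) S
|Y| = 0.01963 S → |Z| = 1/|Y| = 50.94 Ω, ∠Z = −∠Y = 37.49°
I = V/|Z| = 4.5/50.94 = 88.34 mA

88.34 mA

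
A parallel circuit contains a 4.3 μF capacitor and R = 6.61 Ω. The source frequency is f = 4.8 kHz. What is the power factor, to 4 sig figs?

ω = 2πf = 30160 rad/s
X_C = 1/(ωC) = 7.711 Ω
Parallel: admittances add. Y = 1/R + jωC
Y = (0.1513 + j0.1297) S
|Y| = 0.1993 S → |Z| = 1/|Y| = 5.019 Ω, ∠Z = −∠Y = -40.60°
cos φ = cos(-40.60°) = 0.7592

0.7592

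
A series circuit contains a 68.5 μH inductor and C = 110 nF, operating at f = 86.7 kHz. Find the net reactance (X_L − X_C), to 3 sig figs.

20.6 Ω

ω = 2πf = 544800 rad/s
X_L = ωL = 37.3 Ω
X_C = 1/(ωC) = 16.7 Ω
X = 37.3 − 16.7 = 20.6 Ω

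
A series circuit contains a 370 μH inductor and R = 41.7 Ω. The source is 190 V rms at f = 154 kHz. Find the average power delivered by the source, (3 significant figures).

11.6 W

ω = 2πf = 967600 rad/s
X_L = ωL = 358 Ω
Z = 41.7 + j358 Ω
|Z| = √(41.7² + 358²) = 360 Ω
∠Z = arctan(358/41.7) = 83.4°
I = V/|Z| = 527 mA
P = VI cos φ = 190 × 0.527 × cos(83.4°) = 11.6 W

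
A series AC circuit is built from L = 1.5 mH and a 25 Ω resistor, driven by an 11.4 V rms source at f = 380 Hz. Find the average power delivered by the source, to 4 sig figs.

ω = 2πf = 2388 rad/s
X_L = ωL = 3.581 Ω
Z = 25.00 + j3.581 Ω
|Z| = √(25.00² + 3.581²) = 25.26 Ω
∠Z = arctan(3.581/25.00) = 8.153°
I = V/|Z| = 451.4 mA
P = VI cos φ = 11.4 × 0.4514 × cos(8.153°) = 5.094 W

5.094 W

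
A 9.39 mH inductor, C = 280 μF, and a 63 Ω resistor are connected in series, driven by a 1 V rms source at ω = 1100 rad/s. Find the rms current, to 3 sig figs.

X_L = ωL = 10.3 Ω
X_C = 1/(ωC) = 3.25 Ω
Net reactance X = X_L − X_C = 7.08 Ω
Z = 63.0 + j7.08 Ω
|Z| = √(63.0² + 7.08²) = 63.4 Ω
I = V/|Z| = 1/63.4 = 15.8 mA

15.8 mA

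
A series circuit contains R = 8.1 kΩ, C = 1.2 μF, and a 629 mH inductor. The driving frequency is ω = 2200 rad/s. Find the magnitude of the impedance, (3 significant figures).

8160 Ω

X_L = ωL = 1380 Ω
X_C = 1/(ωC) = 379 Ω
Net reactance X = X_L − X_C = 1010 Ω
Z = 8100 + j1010 Ω
|Z| = √(8100² + 1010²) = 8160 Ω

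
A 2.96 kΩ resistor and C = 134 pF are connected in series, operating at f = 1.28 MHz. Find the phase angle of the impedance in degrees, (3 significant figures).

ω = 2πf = 8.042e+06 rad/s
X_C = 1/(ωC) = 928 Ω
Z = 2960 − j928 Ω
|Z| = √(2960² + 928²) = 3100 Ω
∠Z = arctan(-928/2960) = -17.4°

-17.4°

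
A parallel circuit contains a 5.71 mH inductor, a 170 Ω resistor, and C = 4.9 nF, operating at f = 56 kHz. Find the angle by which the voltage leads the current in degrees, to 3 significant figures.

-11.8°

ω = 2πf = 351900 rad/s
X_L = ωL = 2010 Ω
X_C = 1/(ωC) = 580 Ω
Parallel: admittances add. Y = 1/R + 1/(jωL) + jωC
Y = (0.00588 + j0.00123) S
|Y| = 0.00601 S → |Z| = 1/|Y| = 166 Ω, ∠Z = −∠Y = -11.8°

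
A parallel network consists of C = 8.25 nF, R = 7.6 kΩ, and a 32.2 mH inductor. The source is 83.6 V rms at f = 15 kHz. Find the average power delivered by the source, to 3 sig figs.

ω = 2πf = 94250 rad/s
X_L = ωL = 3030 Ω
X_C = 1/(ωC) = 1290 Ω
Parallel: admittances add. Y = 1/R + 1/(jωL) + jωC
Y = (0.000132 + j0.000448) S
|Y| = 0.000467 S → |Z| = 1/|Y| = 2140 Ω, ∠Z = −∠Y = -73.6°
I = V/|Z| = 39.0 mA
P = VI cos φ = 83.6 × 0.0390 × cos(-73.6°) = 920 mW

920 mW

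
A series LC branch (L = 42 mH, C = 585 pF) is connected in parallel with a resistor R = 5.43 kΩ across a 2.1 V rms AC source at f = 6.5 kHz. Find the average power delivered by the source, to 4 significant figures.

ω = 2πf = 40840 rad/s
X_L = ωL = 1715 Ω
X_C = 1/(ωC) = 41860 Ω
Branch 1: Z₁ = R = 5430 Ω
Branch 2 (series LC): Z₂ = j(X_L − X_C) = −j40140 Ω
Parallel: Z = Z₁Z₂/(Z₁+Z₂), |Z| = 5381 Ω, ∠Z = -7.704°
I = V/|Z| = 390.3 μA
P = VI cos φ = 2.1 × 0.0003903 × cos(-7.704°) = 812.2 μW

812.2 μW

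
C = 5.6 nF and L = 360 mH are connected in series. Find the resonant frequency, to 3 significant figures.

3.54 kHz

ω₀ = 1/√(LC) = 1/√(0.36 × 5.6e-09) = 22270 rad/s
f₀ = ω₀/(2π) = 3.54 kHz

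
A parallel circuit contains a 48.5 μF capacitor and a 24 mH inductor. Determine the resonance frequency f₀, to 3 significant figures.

148 Hz

ω₀ = 1/√(LC) = 1/√(0.024 × 4.85e-05) = 926.9 rad/s
f₀ = ω₀/(2π) = 148 Hz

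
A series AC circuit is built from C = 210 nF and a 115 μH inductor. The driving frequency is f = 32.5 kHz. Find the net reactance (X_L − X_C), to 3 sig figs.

0.164 Ω

ω = 2πf = 204200 rad/s
X_L = ωL = 23.5 Ω
X_C = 1/(ωC) = 23.3 Ω
X = 23.5 − 23.3 = 0.164 Ω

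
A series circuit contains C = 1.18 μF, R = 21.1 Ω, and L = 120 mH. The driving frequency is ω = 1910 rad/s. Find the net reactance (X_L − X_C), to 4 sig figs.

X_L = ωL = 229.2 Ω
X_C = 1/(ωC) = 443.7 Ω
X = 229.2 − 443.7 = -214.5 Ω

-214.5 Ω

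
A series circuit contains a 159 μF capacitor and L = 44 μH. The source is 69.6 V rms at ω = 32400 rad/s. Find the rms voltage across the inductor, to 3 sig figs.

80.6 V

X_L = ωL = 1.43 Ω
X_C = 1/(ωC) = 0.194 Ω
Net reactance X = X_L − X_C = 1.23 Ω
Z = j1.23 Ω
|Z| = √(0² + 1.23²) = 1.23 Ω
I = V/|Z| = 56.5 A
V_L = I·|Z_L| = 56.5 × 1.43 = 80.6 V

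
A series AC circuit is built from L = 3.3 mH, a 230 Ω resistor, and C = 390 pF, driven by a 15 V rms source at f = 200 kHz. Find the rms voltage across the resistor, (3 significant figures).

1.63 V

ω = 2πf = 1.257e+06 rad/s
X_L = ωL = 4150 Ω
X_C = 1/(ωC) = 2040 Ω
Net reactance X = X_L − X_C = 2110 Ω
Z = 230 + j2110 Ω
|Z| = √(230² + 2110²) = 2120 Ω
I = V/|Z| = 7.08 mA
V_R = I·|Z_R| = 0.00708 × 230 = 1.63 V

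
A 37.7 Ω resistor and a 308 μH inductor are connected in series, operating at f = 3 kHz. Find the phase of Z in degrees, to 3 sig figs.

8.75°

ω = 2πf = 18850 rad/s
X_L = ωL = 5.81 Ω
Z = 37.7 + j5.81 Ω
|Z| = √(37.7² + 5.81²) = 38.1 Ω
∠Z = arctan(5.81/37.7) = 8.75°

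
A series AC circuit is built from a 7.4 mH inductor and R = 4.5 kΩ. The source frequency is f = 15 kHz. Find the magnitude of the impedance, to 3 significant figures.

4550 Ω

ω = 2πf = 94250 rad/s
X_L = ωL = 697 Ω
Z = 4500 + j697 Ω
|Z| = √(4500² + 697²) = 4550 Ω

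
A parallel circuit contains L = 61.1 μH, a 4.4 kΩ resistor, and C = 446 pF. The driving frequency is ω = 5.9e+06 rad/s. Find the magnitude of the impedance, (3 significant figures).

X_L = ωL = 360 Ω
X_C = 1/(ωC) = 380 Ω
Parallel: admittances add. Y = 1/R + 1/(jωL) + jωC
Y = (0.000227 − j0.000143) S
|Y| = 0.000268 S → |Z| = 1/|Y| = 3730 Ω, ∠Z = −∠Y = 32.1°

3730 Ω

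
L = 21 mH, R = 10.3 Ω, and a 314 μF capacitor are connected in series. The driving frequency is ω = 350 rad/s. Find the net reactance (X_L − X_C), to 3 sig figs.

X_L = ωL = 7.35 Ω
X_C = 1/(ωC) = 9.10 Ω
X = 7.35 − 9.10 = -1.75 Ω

-1.75 Ω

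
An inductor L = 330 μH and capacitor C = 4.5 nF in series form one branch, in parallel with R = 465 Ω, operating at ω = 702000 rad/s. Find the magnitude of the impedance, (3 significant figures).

83.5 Ω

X_L = ωL = 232 Ω
X_C = 1/(ωC) = 317 Ω
Branch 1: Z₁ = R = 465 Ω
Branch 2 (series LC): Z₂ = j(X_L − X_C) = −j84.9 Ω
Parallel: Z = Z₁Z₂/(Z₁+Z₂), |Z| = 83.5 Ω, ∠Z = -79.7°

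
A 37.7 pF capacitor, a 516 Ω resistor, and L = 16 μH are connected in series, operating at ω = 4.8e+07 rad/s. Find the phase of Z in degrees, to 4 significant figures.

X_L = ωL = 768.0 Ω
X_C = 1/(ωC) = 552.6 Ω
Net reactance X = X_L − X_C = 215.4 Ω
Z = 516.0 + j215.4 Ω
|Z| = √(516.0² + 215.4²) = 559.2 Ω
∠Z = arctan(215.4/516.0) = 22.66°

22.66°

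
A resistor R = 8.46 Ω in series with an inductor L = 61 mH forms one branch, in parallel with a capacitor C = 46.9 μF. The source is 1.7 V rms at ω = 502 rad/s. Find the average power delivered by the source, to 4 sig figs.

24.22 mW

X_L = ωL = 30.62 Ω
X_C = 1/(ωC) = 42.47 Ω
Branch 1 (R+jX_L): Z₁ = 8.460 + j30.62 Ω, |Z₁| = 31.77 Ω
Branch 2 (−jX_C): Z₂ = −j42.47 Ω
Parallel: Z = Z₁Z₂/(Z₁+Z₂), |Z| = 92.67 Ω, ∠Z = 39.04°
I = V/|Z| = 18.35 mA
P = VI cos φ = 1.7 × 0.01835 × cos(39.04°) = 24.22 mW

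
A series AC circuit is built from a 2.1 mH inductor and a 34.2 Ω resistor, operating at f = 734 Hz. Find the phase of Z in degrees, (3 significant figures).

ω = 2πf = 4612 rad/s
X_L = ωL = 9.68 Ω
Z = 34.2 + j9.68 Ω
|Z| = √(34.2² + 9.68²) = 35.5 Ω
∠Z = arctan(9.68/34.2) = 15.8°

15.8°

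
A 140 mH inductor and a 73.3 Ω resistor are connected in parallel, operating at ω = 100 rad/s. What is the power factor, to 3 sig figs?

X_L = ωL = 14.0 Ω
Parallel: admittances add. Y = 1/R + 1/(jωL)
Y = (0.0136 − j0.0714) S
|Y| = 0.0727 S → |Z| = 1/|Y| = 13.8 Ω, ∠Z = −∠Y = 79.2°
cos φ = cos(79.2°) = 0.188

0.188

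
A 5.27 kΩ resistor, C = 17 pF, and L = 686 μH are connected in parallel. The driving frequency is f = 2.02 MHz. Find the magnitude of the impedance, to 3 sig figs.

ω = 2πf = 1.269e+07 rad/s
X_L = ωL = 8710 Ω
X_C = 1/(ωC) = 4630 Ω
Parallel: admittances add. Y = 1/R + 1/(jωL) + jωC
Y = (0.000190 + j0.000101) S
|Y| = 0.000215 S → |Z| = 1/|Y| = 4650 Ω, ∠Z = −∠Y = -28.0°

4650 Ω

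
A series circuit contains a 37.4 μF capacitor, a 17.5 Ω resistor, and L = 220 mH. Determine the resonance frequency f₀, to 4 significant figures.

55.48 Hz

ω₀ = 1/√(LC) = 1/√(0.22 × 3.74e-05) = 348.6 rad/s
f₀ = ω₀/(2π) = 55.48 Hz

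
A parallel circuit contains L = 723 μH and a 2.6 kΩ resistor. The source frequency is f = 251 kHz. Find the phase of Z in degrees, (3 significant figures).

66.3°

ω = 2πf = 1.577e+06 rad/s
X_L = ωL = 1140 Ω
Parallel: admittances add. Y = 1/R + 1/(jωL)
Y = (0.000385 − j0.000877) S
|Y| = 0.000958 S → |Z| = 1/|Y| = 1040 Ω, ∠Z = −∠Y = 66.3°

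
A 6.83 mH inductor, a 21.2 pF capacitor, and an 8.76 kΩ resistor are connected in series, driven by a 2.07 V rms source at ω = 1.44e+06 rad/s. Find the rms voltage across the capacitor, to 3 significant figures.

X_L = ωL = 9840 Ω
X_C = 1/(ωC) = 32800 Ω
Net reactance X = X_L − X_C = -22900 Ω
Z = 8760 − j22900 Ω
|Z| = √(8760² + 22900²) = 24500 Ω
I = V/|Z| = 84.4 μA
V_C = I·|Z_C| = 8.44e-05 × 32800 = 2.76 V

2.76 V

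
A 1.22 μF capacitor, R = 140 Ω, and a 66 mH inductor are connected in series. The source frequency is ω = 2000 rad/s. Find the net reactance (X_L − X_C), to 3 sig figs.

X_L = ωL = 132 Ω
X_C = 1/(ωC) = 410 Ω
X = 132 − 410 = -278 Ω

-278 Ω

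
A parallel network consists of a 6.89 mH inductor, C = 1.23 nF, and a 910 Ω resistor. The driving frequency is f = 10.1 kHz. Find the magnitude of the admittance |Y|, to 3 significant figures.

2.47 mS

ω = 2πf = 63460 rad/s
X_L = ωL = 437 Ω
X_C = 1/(ωC) = 12800 Ω
Parallel: admittances add. Y = 1/R + 1/(jωL) + jωC
Y = (0.00110 − j0.00221) S
|Y| = 0.00247 S → |Z| = 1/|Y| = 405 Ω, ∠Z = −∠Y = 63.6°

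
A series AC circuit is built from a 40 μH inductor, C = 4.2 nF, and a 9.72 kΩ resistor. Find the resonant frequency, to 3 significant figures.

ω₀ = 1/√(LC) = 1/√(4e-05 × 4.2e-09) = 2.44e+06 rad/s
f₀ = ω₀/(2π) = 388 kHz

388 kHz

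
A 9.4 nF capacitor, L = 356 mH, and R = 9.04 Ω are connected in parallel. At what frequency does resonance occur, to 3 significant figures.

2.75 kHz

ω₀ = 1/√(LC) = 1/√(0.356 × 9.4e-09) = 17290 rad/s
f₀ = ω₀/(2π) = 2.75 kHz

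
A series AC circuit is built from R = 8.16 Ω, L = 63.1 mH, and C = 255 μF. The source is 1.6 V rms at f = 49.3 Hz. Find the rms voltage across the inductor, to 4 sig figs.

ω = 2πf = 309.8 rad/s
X_L = ωL = 19.55 Ω
X_C = 1/(ωC) = 12.66 Ω
Net reactance X = X_L − X_C = 6.886 Ω
Z = 8.160 + j6.886 Ω
|Z| = √(8.160² + 6.886²) = 10.68 Ω
I = V/|Z| = 149.9 mA
V_L = I·|Z_L| = 0.1499 × 19.55 = 2.929 V

2.929 V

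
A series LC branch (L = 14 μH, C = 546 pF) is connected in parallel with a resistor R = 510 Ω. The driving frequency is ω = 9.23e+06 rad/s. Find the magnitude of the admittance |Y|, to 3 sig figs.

X_L = ωL = 129 Ω
X_C = 1/(ωC) = 198 Ω
Branch 1: Z₁ = R = 510 Ω
Branch 2 (series LC): Z₂ = j(X_L − X_C) = −j69.2 Ω
Parallel: Z = Z₁Z₂/(Z₁+Z₂), |Z| = 68.6 Ω, ∠Z = -82.3°
|Y| = 1/|Z| = 14.6 mS

14.6 mS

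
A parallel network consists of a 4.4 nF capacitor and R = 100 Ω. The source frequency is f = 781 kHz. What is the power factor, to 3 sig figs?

0.420

ω = 2πf = 4.907e+06 rad/s
X_C = 1/(ωC) = 46.3 Ω
Parallel: admittances add. Y = 1/R + jωC
Y = (0.0100 + j0.0216) S
|Y| = 0.0238 S → |Z| = 1/|Y| = 42.0 Ω, ∠Z = −∠Y = -65.1°
cos φ = cos(-65.1°) = 0.420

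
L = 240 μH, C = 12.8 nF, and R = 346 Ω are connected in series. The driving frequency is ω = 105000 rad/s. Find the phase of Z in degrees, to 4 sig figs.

X_L = ωL = 25.20 Ω
X_C = 1/(ωC) = 744.0 Ω
Net reactance X = X_L − X_C = -718.8 Ω
Z = 346.0 − j718.8 Ω
|Z| = √(346.0² + 718.8²) = 797.8 Ω
∠Z = arctan(-718.8/346.0) = -64.30°

-64.30°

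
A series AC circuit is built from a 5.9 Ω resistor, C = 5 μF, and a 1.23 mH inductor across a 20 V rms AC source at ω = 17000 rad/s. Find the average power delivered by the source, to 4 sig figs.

19.92 W

X_L = ωL = 20.91 Ω
X_C = 1/(ωC) = 11.76 Ω
Net reactance X = X_L − X_C = 9.145 Ω
Z = 5.900 + j9.145 Ω
|Z| = √(5.900² + 9.145²) = 10.88 Ω
∠Z = arctan(9.145/5.900) = 57.17°
I = V/|Z| = 1.838 A
P = VI cos φ = 20 × 1.838 × cos(57.17°) = 19.92 W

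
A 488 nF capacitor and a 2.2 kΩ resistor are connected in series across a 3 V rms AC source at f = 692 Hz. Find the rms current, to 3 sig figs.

1.33 mA

ω = 2πf = 4348 rad/s
X_C = 1/(ωC) = 471 Ω
Z = 2200 − j471 Ω
|Z| = √(2200² + 471²) = 2250 Ω
I = V/|Z| = 3/2250 = 1.33 mA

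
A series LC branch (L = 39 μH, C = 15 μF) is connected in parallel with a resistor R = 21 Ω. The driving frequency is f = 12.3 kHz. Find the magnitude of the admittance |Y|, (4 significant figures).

ω = 2πf = 77280 rad/s
X_L = ωL = 3.014 Ω
X_C = 1/(ωC) = 0.8626 Ω
Branch 1: Z₁ = R = 21.00 Ω
Branch 2 (series LC): Z₂ = j(X_L − X_C) = j2.151 Ω
Parallel: Z = Z₁Z₂/(Z₁+Z₂), |Z| = 2.140 Ω, ∠Z = 84.15°
|Y| = 1/|Z| = 467.2 mS

467.2 mS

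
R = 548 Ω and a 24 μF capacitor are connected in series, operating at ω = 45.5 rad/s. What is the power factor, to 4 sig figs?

X_C = 1/(ωC) = 915.8 Ω
Z = 548.0 − j915.8 Ω
|Z| = √(548.0² + 915.8²) = 1067 Ω
∠Z = arctan(-915.8/548.0) = -59.10°
cos φ = cos(-59.10°) = 0.5135

0.5135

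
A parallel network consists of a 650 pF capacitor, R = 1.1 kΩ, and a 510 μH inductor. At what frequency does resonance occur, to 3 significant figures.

276 kHz

ω₀ = 1/√(LC) = 1/√(0.00051 × 6.5e-10) = 1.737e+06 rad/s
f₀ = ω₀/(2π) = 276 kHz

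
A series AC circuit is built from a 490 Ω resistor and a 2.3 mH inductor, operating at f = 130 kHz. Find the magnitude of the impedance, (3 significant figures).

1940 Ω

ω = 2πf = 816800 rad/s
X_L = ωL = 1880 Ω
Z = 490 + j1880 Ω
|Z| = √(490² + 1880²) = 1940 Ω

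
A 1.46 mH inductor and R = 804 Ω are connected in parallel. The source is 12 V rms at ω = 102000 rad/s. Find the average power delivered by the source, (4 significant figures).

X_L = ωL = 148.9 Ω
Parallel: admittances add. Y = 1/R + 1/(jωL)
Y = (0.001244 − j0.006715) S
|Y| = 0.006829 S → |Z| = 1/|Y| = 146.4 Ω, ∠Z = −∠Y = 79.51°
I = V/|Z| = 81.95 mA
P = VI cos φ = 12 × 0.08195 × cos(79.51°) = 179.1 mW

179.1 mW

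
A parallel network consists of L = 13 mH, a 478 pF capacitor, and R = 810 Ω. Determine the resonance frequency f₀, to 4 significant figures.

ω₀ = 1/√(LC) = 1/√(0.013 × 4.78e-10) = 401200 rad/s
f₀ = ω₀/(2π) = 63.85 kHz

63.85 kHz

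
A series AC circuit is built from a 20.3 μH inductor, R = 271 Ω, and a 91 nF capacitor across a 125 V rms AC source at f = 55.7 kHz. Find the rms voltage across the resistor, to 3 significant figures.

ω = 2πf = 350000 rad/s
X_L = ωL = 7.10 Ω
X_C = 1/(ωC) = 31.4 Ω
Net reactance X = X_L − X_C = -24.3 Ω
Z = 271 − j24.3 Ω
|Z| = √(271² + 24.3²) = 272 Ω
I = V/|Z| = 459 mA
V_R = I·|Z_R| = 0.459 × 271 = 125 V

125 V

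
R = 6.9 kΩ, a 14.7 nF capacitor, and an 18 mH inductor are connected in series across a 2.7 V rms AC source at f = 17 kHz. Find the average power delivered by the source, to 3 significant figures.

ω = 2πf = 106800 rad/s
X_L = ωL = 1920 Ω
X_C = 1/(ωC) = 637 Ω
Net reactance X = X_L − X_C = 1290 Ω
Z = 6900 + j1290 Ω
|Z| = √(6900² + 1290²) = 7020 Ω
∠Z = arctan(1290/6900) = 10.6°
I = V/|Z| = 385 μA
P = VI cos φ = 2.7 × 0.000385 × cos(10.6°) = 1.02 mW

1.02 mW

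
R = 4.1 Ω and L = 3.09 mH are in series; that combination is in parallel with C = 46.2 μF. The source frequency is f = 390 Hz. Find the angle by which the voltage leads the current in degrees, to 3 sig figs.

ω = 2πf = 2450 rad/s
X_L = ωL = 7.57 Ω
X_C = 1/(ωC) = 8.83 Ω
Branch 1 (R+jX_L): Z₁ = 4.10 + j7.57 Ω, |Z₁| = 8.61 Ω
Branch 2 (−jX_C): Z₂ = −j8.83 Ω
Parallel: Z = Z₁Z₂/(Z₁+Z₂), |Z| = 17.7 Ω, ∠Z = -11.3°

-11.3°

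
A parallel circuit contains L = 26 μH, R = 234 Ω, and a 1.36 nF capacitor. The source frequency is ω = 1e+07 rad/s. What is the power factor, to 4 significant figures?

X_L = ωL = 260.0 Ω
X_C = 1/(ωC) = 73.53 Ω
Parallel: admittances add. Y = 1/R + 1/(jωL) + jωC
Y = (0.004274 + j0.009754) S
|Y| = 0.01065 S → |Z| = 1/|Y| = 93.91 Ω, ∠Z = −∠Y = -66.34°
cos φ = cos(-66.34°) = 0.4013

0.4013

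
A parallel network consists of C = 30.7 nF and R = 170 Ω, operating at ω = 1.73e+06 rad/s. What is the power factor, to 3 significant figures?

X_C = 1/(ωC) = 18.8 Ω
Parallel: admittances add. Y = 1/R + jωC
Y = (0.00588 + j0.0531) S
|Y| = 0.0534 S → |Z| = 1/|Y| = 18.7 Ω, ∠Z = −∠Y = -83.7°
cos φ = cos(-83.7°) = 0.110

0.110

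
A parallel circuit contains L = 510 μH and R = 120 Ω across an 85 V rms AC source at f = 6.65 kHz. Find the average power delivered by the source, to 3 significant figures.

60.2 W

ω = 2πf = 41780 rad/s
X_L = ωL = 21.3 Ω
Parallel: admittances add. Y = 1/R + 1/(jωL)
Y = (0.00833 − j0.0469) S
|Y| = 0.0477 S → |Z| = 1/|Y| = 21.0 Ω, ∠Z = −∠Y = 79.9°
I = V/|Z| = 4.05 A
P = VI cos φ = 85 × 4.05 × cos(79.9°) = 60.2 W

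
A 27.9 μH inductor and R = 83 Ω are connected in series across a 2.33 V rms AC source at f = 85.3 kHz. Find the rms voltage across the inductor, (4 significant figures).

ω = 2πf = 536000 rad/s
X_L = ωL = 14.95 Ω
Z = 83.00 + j14.95 Ω
|Z| = √(83.00² + 14.95²) = 84.34 Ω
I = V/|Z| = 27.63 mA
V_L = I·|Z_L| = 0.02763 × 14.95 = 0.4131 V

0.4131 V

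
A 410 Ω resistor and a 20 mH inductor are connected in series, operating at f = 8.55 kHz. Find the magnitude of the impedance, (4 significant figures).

1150 Ω

ω = 2πf = 53720 rad/s
X_L = ωL = 1074 Ω
Z = 410.0 + j1074 Ω
|Z| = √(410.0² + 1074²) = 1150 Ω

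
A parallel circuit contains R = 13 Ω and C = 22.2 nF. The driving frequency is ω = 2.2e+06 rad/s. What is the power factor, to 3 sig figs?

X_C = 1/(ωC) = 20.5 Ω
Parallel: admittances add. Y = 1/R + jωC
Y = (0.0769 + j0.0488) S
|Y| = 0.0911 S → |Z| = 1/|Y| = 11.0 Ω, ∠Z = −∠Y = -32.4°
cos φ = cos(-32.4°) = 0.844

0.844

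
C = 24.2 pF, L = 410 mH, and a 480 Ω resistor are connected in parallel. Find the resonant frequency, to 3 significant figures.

50.5 kHz

ω₀ = 1/√(LC) = 1/√(0.41 × 2.42e-11) = 317500 rad/s
f₀ = ω₀/(2π) = 50.5 kHz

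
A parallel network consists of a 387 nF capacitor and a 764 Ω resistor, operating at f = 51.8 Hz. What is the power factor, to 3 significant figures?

0.995

ω = 2πf = 325.5 rad/s
X_C = 1/(ωC) = 7940 Ω
Parallel: admittances add. Y = 1/R + jωC
Y = (0.00131 + j0.000126) S
|Y| = 0.00131 S → |Z| = 1/|Y| = 760 Ω, ∠Z = −∠Y = -5.50°
cos φ = cos(-5.50°) = 0.995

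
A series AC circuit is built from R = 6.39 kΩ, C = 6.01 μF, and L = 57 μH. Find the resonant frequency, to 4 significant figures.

8.599 kHz

ω₀ = 1/√(LC) = 1/√(5.7e-05 × 6.01e-06) = 54030 rad/s
f₀ = ω₀/(2π) = 8.599 kHz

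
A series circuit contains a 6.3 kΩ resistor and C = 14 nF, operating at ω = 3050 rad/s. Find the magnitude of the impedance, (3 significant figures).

24300 Ω

X_C = 1/(ωC) = 23400 Ω
Z = 6300 − j23400 Ω
|Z| = √(6300² + 23400²) = 24300 Ω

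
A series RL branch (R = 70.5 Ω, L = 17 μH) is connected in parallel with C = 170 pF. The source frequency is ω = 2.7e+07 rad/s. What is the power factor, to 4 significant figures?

X_L = ωL = 459.0 Ω
X_C = 1/(ωC) = 217.9 Ω
Branch 1 (R+jX_L): Z₁ = 70.50 + j459.0 Ω, |Z₁| = 464.4 Ω
Branch 2 (−jX_C): Z₂ = −j217.9 Ω
Parallel: Z = Z₁Z₂/(Z₁+Z₂), |Z| = 402.7 Ω, ∠Z = -82.43°
cos φ = cos(-82.43°) = 0.1317

0.1317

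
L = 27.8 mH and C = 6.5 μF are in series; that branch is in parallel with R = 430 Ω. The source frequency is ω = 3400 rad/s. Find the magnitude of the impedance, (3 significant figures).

X_L = ωL = 94.5 Ω
X_C = 1/(ωC) = 45.2 Ω
Branch 1: Z₁ = R = 430 Ω
Branch 2 (series LC): Z₂ = j(X_L − X_C) = j49.3 Ω
Parallel: Z = Z₁Z₂/(Z₁+Z₂), |Z| = 49.0 Ω, ∠Z = 83.5°

49.0 Ω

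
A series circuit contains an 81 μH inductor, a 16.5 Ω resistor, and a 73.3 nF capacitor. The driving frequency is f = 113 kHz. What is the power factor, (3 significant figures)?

0.396

ω = 2πf = 710000 rad/s
X_L = ωL = 57.5 Ω
X_C = 1/(ωC) = 19.2 Ω
Net reactance X = X_L − X_C = 38.3 Ω
Z = 16.5 + j38.3 Ω
|Z| = √(16.5² + 38.3²) = 41.7 Ω
∠Z = arctan(38.3/16.5) = 66.7°
cos φ = cos(66.7°) = 0.396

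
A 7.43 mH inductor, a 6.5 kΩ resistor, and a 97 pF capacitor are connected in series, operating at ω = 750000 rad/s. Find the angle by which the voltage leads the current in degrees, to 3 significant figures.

-51.5°

X_L = ωL = 5570 Ω
X_C = 1/(ωC) = 13700 Ω
Net reactance X = X_L − X_C = -8170 Ω
Z = 6500 − j8170 Ω
|Z| = √(6500² + 8170²) = 10400 Ω
∠Z = arctan(-8170/6500) = -51.5°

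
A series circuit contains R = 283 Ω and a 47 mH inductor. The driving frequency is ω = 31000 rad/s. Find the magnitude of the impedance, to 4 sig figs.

X_L = ωL = 1457 Ω
Z = 283.0 + j1457 Ω
|Z| = √(283.0² + 1457²) = 1484 Ω

1484 Ω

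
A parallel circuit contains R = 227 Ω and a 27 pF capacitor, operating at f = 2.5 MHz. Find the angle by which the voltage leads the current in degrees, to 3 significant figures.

ω = 2πf = 1.571e+07 rad/s
X_C = 1/(ωC) = 2360 Ω
Parallel: admittances add. Y = 1/R + jωC
Y = (0.00441 + j0.000424) S
|Y| = 0.00443 S → |Z| = 1/|Y| = 226 Ω, ∠Z = −∠Y = -5.50°

-5.50°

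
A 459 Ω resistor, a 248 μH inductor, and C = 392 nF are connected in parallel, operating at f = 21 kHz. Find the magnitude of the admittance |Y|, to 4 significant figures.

ω = 2πf = 131900 rad/s
X_L = ωL = 32.72 Ω
X_C = 1/(ωC) = 19.33 Ω
Parallel: admittances add. Y = 1/R + 1/(jωL) + jωC
Y = (0.002179 + j0.02116) S
|Y| = 0.02128 S → |Z| = 1/|Y| = 47.00 Ω, ∠Z = −∠Y = -84.12°

21.28 mS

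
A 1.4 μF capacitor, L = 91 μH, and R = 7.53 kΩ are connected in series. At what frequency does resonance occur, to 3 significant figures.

14.1 kHz

ω₀ = 1/√(LC) = 1/√(9.1e-05 × 1.4e-06) = 88600 rad/s
f₀ = ω₀/(2π) = 14.1 kHz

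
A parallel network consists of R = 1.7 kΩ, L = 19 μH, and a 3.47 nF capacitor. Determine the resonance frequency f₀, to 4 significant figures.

619.8 kHz

ω₀ = 1/√(LC) = 1/√(1.9e-05 × 3.47e-09) = 3.895e+06 rad/s
f₀ = ω₀/(2π) = 619.8 kHz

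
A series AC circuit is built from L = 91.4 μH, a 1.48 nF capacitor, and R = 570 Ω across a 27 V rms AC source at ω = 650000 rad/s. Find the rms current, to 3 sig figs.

X_L = ωL = 59.4 Ω
X_C = 1/(ωC) = 1040 Ω
Net reactance X = X_L − X_C = -980 Ω
Z = 570 − j980 Ω
|Z| = √(570² + 980²) = 1130 Ω
I = V/|Z| = 27/1130 = 23.8 mA

23.8 mA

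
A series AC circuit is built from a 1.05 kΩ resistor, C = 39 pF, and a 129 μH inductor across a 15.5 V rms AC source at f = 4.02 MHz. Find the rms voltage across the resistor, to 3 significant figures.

ω = 2πf = 2.526e+07 rad/s
X_L = ωL = 3260 Ω
X_C = 1/(ωC) = 1020 Ω
Net reactance X = X_L − X_C = 2240 Ω
Z = 1050 + j2240 Ω
|Z| = √(1050² + 2240²) = 2480 Ω
I = V/|Z| = 6.26 mA
V_R = I·|Z_R| = 0.00626 × 1050 = 6.57 V

6.57 V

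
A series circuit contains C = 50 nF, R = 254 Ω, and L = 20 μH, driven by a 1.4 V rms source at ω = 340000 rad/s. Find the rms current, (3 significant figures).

5.40 mA

X_L = ωL = 6.80 Ω
X_C = 1/(ωC) = 58.8 Ω
Net reactance X = X_L − X_C = -52.0 Ω
Z = 254 − j52.0 Ω
|Z| = √(254² + 52.0²) = 259 Ω
I = V/|Z| = 1.4/259 = 5.40 mA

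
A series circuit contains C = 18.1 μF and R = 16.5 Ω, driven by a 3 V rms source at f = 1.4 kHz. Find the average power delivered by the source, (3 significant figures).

ω = 2πf = 8796 rad/s
X_C = 1/(ωC) = 6.28 Ω
Z = 16.5 − j6.28 Ω
|Z| = √(16.5² + 6.28²) = 17.7 Ω
∠Z = arctan(-6.28/16.5) = -20.8°
I = V/|Z| = 170 mA
P = VI cos φ = 3 × 0.170 × cos(-20.8°) = 476 mW

476 mW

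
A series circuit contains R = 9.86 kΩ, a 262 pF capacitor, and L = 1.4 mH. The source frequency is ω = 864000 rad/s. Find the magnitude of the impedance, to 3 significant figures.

10400 Ω

X_L = ωL = 1210 Ω
X_C = 1/(ωC) = 4420 Ω
Net reactance X = X_L − X_C = -3210 Ω
Z = 9860 − j3210 Ω
|Z| = √(9860² + 3210²) = 10400 Ω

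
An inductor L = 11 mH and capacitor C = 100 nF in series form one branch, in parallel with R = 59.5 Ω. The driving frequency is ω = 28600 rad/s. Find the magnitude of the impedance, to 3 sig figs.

X_L = ωL = 315 Ω
X_C = 1/(ωC) = 350 Ω
Branch 1: Z₁ = R = 59.5 Ω
Branch 2 (series LC): Z₂ = j(X_L − X_C) = −j35.1 Ω
Parallel: Z = Z₁Z₂/(Z₁+Z₂), |Z| = 30.2 Ω, ∠Z = -59.5°

30.2 Ω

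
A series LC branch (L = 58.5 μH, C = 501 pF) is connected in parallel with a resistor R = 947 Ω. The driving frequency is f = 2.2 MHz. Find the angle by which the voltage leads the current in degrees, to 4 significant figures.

54.95°

ω = 2πf = 1.382e+07 rad/s
X_L = ωL = 808.6 Ω
X_C = 1/(ωC) = 144.4 Ω
Branch 1: Z₁ = R = 947.0 Ω
Branch 2 (series LC): Z₂ = j(X_L − X_C) = j664.2 Ω
Parallel: Z = Z₁Z₂/(Z₁+Z₂), |Z| = 543.8 Ω, ∠Z = 54.95°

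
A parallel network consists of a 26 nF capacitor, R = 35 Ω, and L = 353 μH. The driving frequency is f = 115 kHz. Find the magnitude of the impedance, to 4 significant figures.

31.05 Ω

ω = 2πf = 722600 rad/s
X_L = ωL = 255.1 Ω
X_C = 1/(ωC) = 53.23 Ω
Parallel: admittances add. Y = 1/R + 1/(jωL) + jωC
Y = (0.02857 + j0.01487) S
|Y| = 0.03221 S → |Z| = 1/|Y| = 31.05 Ω, ∠Z = −∠Y = -27.49°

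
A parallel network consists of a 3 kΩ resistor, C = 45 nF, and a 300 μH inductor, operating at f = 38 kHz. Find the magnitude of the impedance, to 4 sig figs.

ω = 2πf = 238800 rad/s
X_L = ωL = 71.63 Ω
X_C = 1/(ωC) = 93.07 Ω
Parallel: admittances add. Y = 1/R + 1/(jωL) + jωC
Y = (0.0003333 − j0.003217) S
|Y| = 0.003234 S → |Z| = 1/|Y| = 309.2 Ω, ∠Z = −∠Y = 84.08°

309.2 Ω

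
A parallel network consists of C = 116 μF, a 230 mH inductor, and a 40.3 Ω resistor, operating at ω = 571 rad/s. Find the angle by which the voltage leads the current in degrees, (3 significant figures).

-67.1°

X_L = ωL = 131 Ω
X_C = 1/(ωC) = 15.1 Ω
Parallel: admittances add. Y = 1/R + 1/(jωL) + jωC
Y = (0.0248 + j0.0586) S
|Y| = 0.0637 S → |Z| = 1/|Y| = 15.7 Ω, ∠Z = −∠Y = -67.1°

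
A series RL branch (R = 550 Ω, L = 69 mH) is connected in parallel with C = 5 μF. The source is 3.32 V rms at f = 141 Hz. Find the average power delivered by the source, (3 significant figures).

ω = 2πf = 885.9 rad/s
X_L = ωL = 61.1 Ω
X_C = 1/(ωC) = 226 Ω
Branch 1 (R+jX_L): Z₁ = 550 + j61.1 Ω, |Z₁| = 553 Ω
Branch 2 (−jX_C): Z₂ = −j226 Ω
Parallel: Z = Z₁Z₂/(Z₁+Z₂), |Z| = 218 Ω, ∠Z = -67.0°
I = V/|Z| = 15.3 mA
P = VI cos φ = 3.32 × 0.0153 × cos(-67.0°) = 19.8 mW

19.8 mW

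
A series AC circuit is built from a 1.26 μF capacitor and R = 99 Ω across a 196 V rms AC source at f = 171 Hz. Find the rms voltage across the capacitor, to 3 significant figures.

194 V

ω = 2πf = 1074 rad/s
X_C = 1/(ωC) = 739 Ω
Z = 99.0 − j739 Ω
|Z| = √(99.0² + 739²) = 745 Ω
I = V/|Z| = 263 mA
V_C = I·|Z_C| = 0.263 × 739 = 194 V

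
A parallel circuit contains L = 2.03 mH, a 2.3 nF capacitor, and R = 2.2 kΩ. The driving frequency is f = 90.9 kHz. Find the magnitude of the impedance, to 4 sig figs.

ω = 2πf = 571100 rad/s
X_L = ωL = 1159 Ω
X_C = 1/(ωC) = 761.3 Ω
Parallel: admittances add. Y = 1/R + 1/(jωL) + jωC
Y = (0.0004545 + j0.0004511) S
|Y| = 0.0006404 S → |Z| = 1/|Y| = 1562 Ω, ∠Z = −∠Y = -44.78°

1562 Ω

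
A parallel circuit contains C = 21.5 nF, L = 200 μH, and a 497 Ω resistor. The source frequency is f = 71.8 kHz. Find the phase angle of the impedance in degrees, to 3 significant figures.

ω = 2πf = 451100 rad/s
X_L = ωL = 90.2 Ω
X_C = 1/(ωC) = 103 Ω
Parallel: admittances add. Y = 1/R + 1/(jωL) + jωC
Y = (0.00201 − j0.00138) S
|Y| = 0.00244 S → |Z| = 1/|Y| = 409 Ω, ∠Z = −∠Y = 34.5°

34.5°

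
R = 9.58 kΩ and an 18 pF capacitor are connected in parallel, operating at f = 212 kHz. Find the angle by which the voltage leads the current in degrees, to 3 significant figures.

ω = 2πf = 1.332e+06 rad/s
X_C = 1/(ωC) = 41700 Ω
Parallel: admittances add. Y = 1/R + jωC
Y = (0.000104 + j2.4e-05) S
|Y| = 0.000107 S → |Z| = 1/|Y| = 9340 Ω, ∠Z = −∠Y = -12.9°

-12.9°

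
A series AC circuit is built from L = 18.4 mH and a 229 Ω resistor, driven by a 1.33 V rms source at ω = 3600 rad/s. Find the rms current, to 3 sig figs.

X_L = ωL = 66.2 Ω
Z = 229 + j66.2 Ω
|Z| = √(229² + 66.2²) = 238 Ω
I = V/|Z| = 1.33/238 = 5.58 mA

5.58 mA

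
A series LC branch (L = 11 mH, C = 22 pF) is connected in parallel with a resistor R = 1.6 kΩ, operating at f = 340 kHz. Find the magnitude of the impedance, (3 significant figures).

ω = 2πf = 2.136e+06 rad/s
X_L = ωL = 23500 Ω
X_C = 1/(ωC) = 21300 Ω
Branch 1: Z₁ = R = 1600 Ω
Branch 2 (series LC): Z₂ = j(X_L − X_C) = j2220 Ω
Parallel: Z = Z₁Z₂/(Z₁+Z₂), |Z| = 1300 Ω, ∠Z = 35.8°

1300 Ω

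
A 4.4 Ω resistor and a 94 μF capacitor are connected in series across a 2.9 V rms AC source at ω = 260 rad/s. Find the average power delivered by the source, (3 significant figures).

21.9 mW

X_C = 1/(ωC) = 40.9 Ω
Z = 4.40 − j40.9 Ω
|Z| = √(4.40² + 40.9²) = 41.2 Ω
∠Z = arctan(-40.9/4.40) = -83.9°
I = V/|Z| = 70.5 mA
P = VI cos φ = 2.9 × 0.0705 × cos(-83.9°) = 21.9 mW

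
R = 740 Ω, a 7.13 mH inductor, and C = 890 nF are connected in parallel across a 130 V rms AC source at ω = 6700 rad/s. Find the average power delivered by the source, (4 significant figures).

22.84 W

X_L = ωL = 47.77 Ω
X_C = 1/(ωC) = 167.7 Ω
Parallel: admittances add. Y = 1/R + 1/(jωL) + jωC
Y = (0.001351 − j0.01497) S
|Y| = 0.01503 S → |Z| = 1/|Y| = 66.53 Ω, ∠Z = −∠Y = 84.84°
I = V/|Z| = 1.954 A
P = VI cos φ = 130 × 1.954 × cos(84.84°) = 22.84 W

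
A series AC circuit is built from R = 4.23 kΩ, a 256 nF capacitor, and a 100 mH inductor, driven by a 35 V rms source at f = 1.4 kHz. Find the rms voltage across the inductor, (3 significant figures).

ω = 2πf = 8796 rad/s
X_L = ωL = 880 Ω
X_C = 1/(ωC) = 444 Ω
Net reactance X = X_L − X_C = 436 Ω
Z = 4230 + j436 Ω
|Z| = √(4230² + 436²) = 4250 Ω
I = V/|Z| = 8.23 mA
V_L = I·|Z_L| = 0.00823 × 880 = 7.24 V

7.24 V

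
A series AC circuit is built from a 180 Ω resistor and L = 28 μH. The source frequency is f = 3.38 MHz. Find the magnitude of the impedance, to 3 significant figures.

ω = 2πf = 2.124e+07 rad/s
X_L = ωL = 595 Ω
Z = 180 + j595 Ω
|Z| = √(180² + 595²) = 621 Ω

621 Ω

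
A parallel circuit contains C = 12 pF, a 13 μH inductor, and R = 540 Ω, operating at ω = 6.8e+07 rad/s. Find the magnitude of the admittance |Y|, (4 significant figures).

X_L = ωL = 884.0 Ω
X_C = 1/(ωC) = 1225 Ω
Parallel: admittances add. Y = 1/R + 1/(jωL) + jωC
Y = (0.001852 − j0.0003152) S
|Y| = 0.001878 S → |Z| = 1/|Y| = 532.3 Ω, ∠Z = −∠Y = 9.660°

1.878 mS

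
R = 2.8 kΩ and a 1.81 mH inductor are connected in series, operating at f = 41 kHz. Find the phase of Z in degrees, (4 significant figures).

9.455°

ω = 2πf = 257600 rad/s
X_L = ωL = 466.3 Ω
Z = 2800 + j466.3 Ω
|Z| = √(2800² + 466.3²) = 2839 Ω
∠Z = arctan(466.3/2800) = 9.455°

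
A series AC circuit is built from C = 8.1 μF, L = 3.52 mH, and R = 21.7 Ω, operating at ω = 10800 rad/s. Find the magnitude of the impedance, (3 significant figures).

34.3 Ω

X_L = ωL = 38.0 Ω
X_C = 1/(ωC) = 11.4 Ω
Net reactance X = X_L − X_C = 26.6 Ω
Z = 21.7 + j26.6 Ω
|Z| = √(21.7² + 26.6²) = 34.3 Ω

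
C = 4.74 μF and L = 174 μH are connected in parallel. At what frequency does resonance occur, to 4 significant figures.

5.542 kHz

ω₀ = 1/√(LC) = 1/√(0.000174 × 4.74e-06) = 34820 rad/s
f₀ = ω₀/(2π) = 5.542 kHz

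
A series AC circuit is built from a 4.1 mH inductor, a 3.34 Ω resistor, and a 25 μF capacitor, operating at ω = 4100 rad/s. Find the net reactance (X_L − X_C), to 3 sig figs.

7.05 Ω

X_L = ωL = 16.8 Ω
X_C = 1/(ωC) = 9.76 Ω
X = 16.8 − 9.76 = 7.05 Ω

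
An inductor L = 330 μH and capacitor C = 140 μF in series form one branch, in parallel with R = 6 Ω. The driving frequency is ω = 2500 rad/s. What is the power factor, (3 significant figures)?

0.321

X_L = ωL = 0.825 Ω
X_C = 1/(ωC) = 2.86 Ω
Branch 1: Z₁ = R = 6.00 Ω
Branch 2 (series LC): Z₂ = j(X_L − X_C) = −j2.03 Ω
Parallel: Z = Z₁Z₂/(Z₁+Z₂), |Z| = 1.92 Ω, ∠Z = -71.3°
cos φ = cos(-71.3°) = 0.321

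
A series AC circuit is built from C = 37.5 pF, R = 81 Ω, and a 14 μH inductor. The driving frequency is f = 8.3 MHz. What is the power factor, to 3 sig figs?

ω = 2πf = 5.215e+07 rad/s
X_L = ωL = 730 Ω
X_C = 1/(ωC) = 511 Ω
Net reactance X = X_L − X_C = 219 Ω
Z = 81.0 + j219 Ω
|Z| = √(81.0² + 219²) = 233 Ω
∠Z = arctan(219/81.0) = 69.7°
cos φ = cos(69.7°) = 0.347

0.347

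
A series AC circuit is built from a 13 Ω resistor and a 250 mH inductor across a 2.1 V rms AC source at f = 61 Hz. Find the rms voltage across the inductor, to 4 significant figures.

2.081 V

ω = 2πf = 383.3 rad/s
X_L = ωL = 95.82 Ω
Z = 13.00 + j95.82 Ω
|Z| = √(13.00² + 95.82²) = 96.70 Ω
I = V/|Z| = 21.72 mA
V_L = I·|Z_L| = 0.02172 × 95.82 = 2.081 V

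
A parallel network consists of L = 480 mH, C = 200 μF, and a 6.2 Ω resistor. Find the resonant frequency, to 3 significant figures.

16.2 Hz

ω₀ = 1/√(LC) = 1/√(0.48 × 0.0002) = 102.1 rad/s
f₀ = ω₀/(2π) = 16.2 Hz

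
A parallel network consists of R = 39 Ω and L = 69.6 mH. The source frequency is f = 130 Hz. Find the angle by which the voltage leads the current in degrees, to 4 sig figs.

ω = 2πf = 816.8 rad/s
X_L = ωL = 56.85 Ω
Parallel: admittances add. Y = 1/R + 1/(jωL)
Y = (0.02564 − j0.01759) S
|Y| = 0.03109 S → |Z| = 1/|Y| = 32.16 Ω, ∠Z = −∠Y = 34.45°

34.45°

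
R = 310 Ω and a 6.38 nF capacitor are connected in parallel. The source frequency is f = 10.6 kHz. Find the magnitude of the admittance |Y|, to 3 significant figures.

ω = 2πf = 66600 rad/s
X_C = 1/(ωC) = 2350 Ω
Parallel: admittances add. Y = 1/R + jωC
Y = (0.00323 + j0.000425) S
|Y| = 0.00325 S → |Z| = 1/|Y| = 307 Ω, ∠Z = −∠Y = -7.50°

3.25 mS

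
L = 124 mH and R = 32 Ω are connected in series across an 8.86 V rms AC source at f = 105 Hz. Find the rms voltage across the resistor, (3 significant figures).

3.23 V

ω = 2πf = 659.7 rad/s
X_L = ωL = 81.8 Ω
Z = 32.0 + j81.8 Ω
|Z| = √(32.0² + 81.8²) = 87.8 Ω
I = V/|Z| = 101 mA
V_R = I·|Z_R| = 0.101 × 32.0 = 3.23 V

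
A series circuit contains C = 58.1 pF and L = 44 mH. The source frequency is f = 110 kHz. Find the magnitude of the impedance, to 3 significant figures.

ω = 2πf = 691200 rad/s
X_L = ωL = 30400 Ω
X_C = 1/(ωC) = 24900 Ω
Net reactance X = X_L − X_C = 5510 Ω
Z = j5510 Ω
|Z| = √(0² + 5510²) = 5510 Ω

5510 Ω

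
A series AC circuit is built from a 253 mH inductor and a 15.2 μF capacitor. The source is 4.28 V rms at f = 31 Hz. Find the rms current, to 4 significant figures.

ω = 2πf = 194.8 rad/s
X_L = ωL = 49.28 Ω
X_C = 1/(ωC) = 337.8 Ω
Net reactance X = X_L − X_C = -288.5 Ω
Z = − j288.5 Ω
|Z| = √(0² + 288.5²) = 288.5 Ω
I = V/|Z| = 4.28/288.5 = 14.84 mA

14.84 mA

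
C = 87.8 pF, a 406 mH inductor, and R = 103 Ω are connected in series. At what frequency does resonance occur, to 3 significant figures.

26.7 kHz

ω₀ = 1/√(LC) = 1/√(0.406 × 8.78e-11) = 167500 rad/s
f₀ = ω₀/(2π) = 26.7 kHz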